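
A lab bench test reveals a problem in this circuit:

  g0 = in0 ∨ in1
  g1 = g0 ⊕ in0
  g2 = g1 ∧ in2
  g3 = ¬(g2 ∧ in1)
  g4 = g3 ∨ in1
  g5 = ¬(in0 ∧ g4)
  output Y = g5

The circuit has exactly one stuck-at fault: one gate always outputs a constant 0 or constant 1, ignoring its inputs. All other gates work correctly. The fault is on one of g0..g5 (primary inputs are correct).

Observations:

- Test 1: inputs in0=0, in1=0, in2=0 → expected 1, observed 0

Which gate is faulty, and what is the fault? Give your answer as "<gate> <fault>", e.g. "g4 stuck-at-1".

Fault-free values for test 1 (in0=0, in1=0, in2=0): g0=0, g1=0, g2=0, g3=1, g4=1, g5=1, giving Y=1. Observed 0.
Test 1: faults giving observed 0 are {g5 stuck-at-0}.
Only g5 stuck-at-0 is consistent with every test.

g5 stuck-at-0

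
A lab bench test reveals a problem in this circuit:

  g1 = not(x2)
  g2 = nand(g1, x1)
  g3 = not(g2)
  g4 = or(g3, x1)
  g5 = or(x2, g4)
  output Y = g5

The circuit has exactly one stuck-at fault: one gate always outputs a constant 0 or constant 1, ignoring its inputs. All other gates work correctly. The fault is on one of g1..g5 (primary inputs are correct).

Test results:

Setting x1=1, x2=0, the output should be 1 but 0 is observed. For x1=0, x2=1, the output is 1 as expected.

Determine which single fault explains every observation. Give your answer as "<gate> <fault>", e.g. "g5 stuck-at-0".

g4 stuck-at-0

Fault-free values for test 1 (x1=1, x2=0): g1=1, g2=0, g3=1, g4=1, g5=1, giving Y=1. Observed 0.
Test 1: faults giving observed 0 are {g4 stuck-at-0, g5 stuck-at-0}.
Test 2 (x1=0, x2=1): fault-free g1=0, g2=1, g3=0, g4=0, g5=1 → 1; observed 1. Eliminates g5 stuck-at-0.
Only g4 stuck-at-0 is consistent with every test.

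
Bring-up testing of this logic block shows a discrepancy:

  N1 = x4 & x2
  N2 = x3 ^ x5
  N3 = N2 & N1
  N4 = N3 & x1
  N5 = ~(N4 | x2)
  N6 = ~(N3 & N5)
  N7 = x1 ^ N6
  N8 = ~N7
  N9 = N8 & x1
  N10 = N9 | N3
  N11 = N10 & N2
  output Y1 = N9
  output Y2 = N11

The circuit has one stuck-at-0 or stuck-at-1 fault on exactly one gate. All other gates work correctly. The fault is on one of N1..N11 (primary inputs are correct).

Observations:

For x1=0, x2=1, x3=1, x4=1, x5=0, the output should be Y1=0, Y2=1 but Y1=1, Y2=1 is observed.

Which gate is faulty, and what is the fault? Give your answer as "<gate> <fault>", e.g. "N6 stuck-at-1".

N9 stuck-at-1

Fault-free values for test 1 (x1=0, x2=1, x3=1, x4=1, x5=0): N1=1, N2=1, N3=1, N4=0, N5=0, N6=1, N7=1, N8=0, N9=0, N10=1, N11=1, giving Y1=0, Y2=1. Observed Y1=1, Y2=1.
Test 1: faults giving observed Y1=1, Y2=1 are {N9 stuck-at-1}.
Only N9 stuck-at-1 is consistent with every test.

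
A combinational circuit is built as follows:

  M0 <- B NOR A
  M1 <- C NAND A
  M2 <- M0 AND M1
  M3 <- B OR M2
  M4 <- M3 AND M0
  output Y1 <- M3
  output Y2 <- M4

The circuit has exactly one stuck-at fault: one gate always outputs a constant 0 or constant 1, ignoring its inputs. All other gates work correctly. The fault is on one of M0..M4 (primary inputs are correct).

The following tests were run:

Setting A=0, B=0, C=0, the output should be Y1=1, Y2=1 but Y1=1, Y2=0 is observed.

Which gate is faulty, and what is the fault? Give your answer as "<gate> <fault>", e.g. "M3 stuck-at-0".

Fault-free values for test 1 (A=0, B=0, C=0): M0=1, M1=1, M2=1, M3=1, M4=1, giving Y1=1, Y2=1. Observed Y1=1, Y2=0.
Test 1: faults giving observed Y1=1, Y2=0 are {M4 stuck-at-0}.
Only M4 stuck-at-0 is consistent with every test.

M4 stuck-at-0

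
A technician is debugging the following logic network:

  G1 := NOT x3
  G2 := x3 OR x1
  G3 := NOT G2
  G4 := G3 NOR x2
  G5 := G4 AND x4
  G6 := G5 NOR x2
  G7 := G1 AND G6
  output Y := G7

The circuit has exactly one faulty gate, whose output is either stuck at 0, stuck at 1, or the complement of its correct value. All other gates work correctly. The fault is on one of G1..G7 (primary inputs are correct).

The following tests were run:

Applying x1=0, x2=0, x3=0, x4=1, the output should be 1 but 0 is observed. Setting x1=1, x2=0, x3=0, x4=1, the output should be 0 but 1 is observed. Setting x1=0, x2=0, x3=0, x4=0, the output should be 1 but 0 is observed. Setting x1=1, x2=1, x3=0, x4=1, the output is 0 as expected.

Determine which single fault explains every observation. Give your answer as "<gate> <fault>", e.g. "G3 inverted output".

G5 inverted output

Fault-free values for test 1 (x1=0, x2=0, x3=0, x4=1): G1=1, G2=0, G3=1, G4=0, G5=0, G6=1, G7=1, giving Y=1. Observed 0.
Test 1: faults giving observed 0 are {G1 stuck-at-0, G1 inverted output, G2 stuck-at-1, G2 inverted output, G3 stuck-at-0, G3 inverted output, G4 stuck-at-1, G4 inverted output, G5 stuck-at-1, G5 inverted output, G6 stuck-at-0, G6 inverted output, G7 stuck-at-0, G7 inverted output}.
Test 2 (x1=1, x2=0, x3=0, x4=1): fault-free G1=1, G2=1, G3=0, G4=1, G5=1, G6=0, G7=0 → 0; observed 1. Eliminates G1 stuck-at-0, G1 inverted output, G2 stuck-at-1, G3 stuck-at-0, G4 stuck-at-1, G5 stuck-at-1, G6 stuck-at-0, G7 stuck-at-0.
Test 3 (x1=0, x2=0, x3=0, x4=0): fault-free G1=1, G2=0, G3=1, G4=0, G5=0, G6=1, G7=1 → 1; observed 0. Eliminates G2 inverted output, G3 inverted output, G4 inverted output.
Test 4 (x1=1, x2=1, x3=0, x4=1): fault-free G1=1, G2=1, G3=0, G4=0, G5=0, G6=0, G7=0 → 0; observed 0. Eliminates G6 inverted output, G7 inverted output.
Only G5 inverted output is consistent with every test.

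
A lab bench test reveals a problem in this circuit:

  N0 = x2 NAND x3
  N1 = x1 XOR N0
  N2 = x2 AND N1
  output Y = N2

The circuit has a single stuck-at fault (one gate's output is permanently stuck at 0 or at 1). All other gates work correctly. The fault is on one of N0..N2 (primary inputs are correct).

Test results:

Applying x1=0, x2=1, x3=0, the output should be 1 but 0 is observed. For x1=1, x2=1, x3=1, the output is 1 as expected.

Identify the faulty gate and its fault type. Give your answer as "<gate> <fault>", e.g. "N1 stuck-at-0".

N0 stuck-at-0

Fault-free values for test 1 (x1=0, x2=1, x3=0): N0=1, N1=1, N2=1, giving Y=1. Observed 0.
Test 1: faults giving observed 0 are {N0 stuck-at-0, N1 stuck-at-0, N2 stuck-at-0}.
Test 2 (x1=1, x2=1, x3=1): fault-free N0=0, N1=1, N2=1 → 1; observed 1. Eliminates N1 stuck-at-0, N2 stuck-at-0.
Only N0 stuck-at-0 is consistent with every test.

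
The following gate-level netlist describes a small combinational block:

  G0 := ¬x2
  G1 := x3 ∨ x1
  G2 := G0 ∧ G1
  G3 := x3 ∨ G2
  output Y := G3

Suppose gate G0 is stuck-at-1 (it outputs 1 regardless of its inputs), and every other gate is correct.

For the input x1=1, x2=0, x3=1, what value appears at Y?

1

Propagate with G0 forced: G0=1 [stuck-at-1], G1=1, G2=1, G3=1.
So Y = 1. (Same as the fault-free value — the fault is masked on this input.)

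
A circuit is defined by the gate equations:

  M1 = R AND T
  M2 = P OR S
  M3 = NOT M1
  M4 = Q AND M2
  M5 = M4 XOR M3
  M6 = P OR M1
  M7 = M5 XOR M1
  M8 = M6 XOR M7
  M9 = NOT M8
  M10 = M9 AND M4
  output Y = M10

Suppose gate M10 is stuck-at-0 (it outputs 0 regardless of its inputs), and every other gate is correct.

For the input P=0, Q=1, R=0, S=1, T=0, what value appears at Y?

Propagate with M10 forced: M1=0, M2=1, M3=1, M4=1, M5=0, M6=0, M7=0, M8=0, M9=1, M10=0 [stuck-at-0].
So Y = 0. (Without the fault it would be 1.)

0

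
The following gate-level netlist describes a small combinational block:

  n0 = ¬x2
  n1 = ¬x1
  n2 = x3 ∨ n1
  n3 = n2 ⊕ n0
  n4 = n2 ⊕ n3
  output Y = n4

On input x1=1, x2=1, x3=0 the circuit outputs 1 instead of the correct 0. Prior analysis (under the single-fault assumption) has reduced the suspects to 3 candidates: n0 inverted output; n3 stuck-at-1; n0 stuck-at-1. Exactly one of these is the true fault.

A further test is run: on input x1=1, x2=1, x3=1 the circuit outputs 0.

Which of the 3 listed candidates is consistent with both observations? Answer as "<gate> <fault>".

n3 stuck-at-1

Evaluate each candidate on input x1=1, x2=1, x3=1:
  n0 inverted output: n0=1 [inverted output], n1=0, n2=1, n3=0, n4=1 → 1 — eliminated
  n3 stuck-at-1: n0=0, n1=0, n2=1, n3=1 [stuck-at-1], n4=0 → 0 — matches
  n0 stuck-at-1: n0=1 [stuck-at-1], n1=0, n2=1, n3=0, n4=1 → 1 — eliminated
Only n3 stuck-at-1 reproduces the observed 0.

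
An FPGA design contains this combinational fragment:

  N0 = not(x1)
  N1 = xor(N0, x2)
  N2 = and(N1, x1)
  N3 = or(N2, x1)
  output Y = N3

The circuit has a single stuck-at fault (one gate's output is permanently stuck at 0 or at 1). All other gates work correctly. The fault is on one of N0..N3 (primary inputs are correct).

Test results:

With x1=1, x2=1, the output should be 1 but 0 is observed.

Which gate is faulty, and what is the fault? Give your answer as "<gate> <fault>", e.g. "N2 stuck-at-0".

Fault-free values for test 1 (x1=1, x2=1): N0=0, N1=1, N2=1, N3=1, giving Y=1. Observed 0.
Test 1: faults giving observed 0 are {N3 stuck-at-0}.
Only N3 stuck-at-0 is consistent with every test.

N3 stuck-at-0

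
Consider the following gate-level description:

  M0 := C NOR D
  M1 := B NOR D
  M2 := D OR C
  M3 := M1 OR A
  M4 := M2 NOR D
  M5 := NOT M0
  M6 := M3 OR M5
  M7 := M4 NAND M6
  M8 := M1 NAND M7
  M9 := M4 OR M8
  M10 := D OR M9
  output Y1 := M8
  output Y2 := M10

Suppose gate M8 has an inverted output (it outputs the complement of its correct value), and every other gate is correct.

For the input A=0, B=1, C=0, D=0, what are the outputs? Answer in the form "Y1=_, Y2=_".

Y1=0, Y2=1

Propagate with M8 forced: M0=1, M1=0, M2=0, M3=0, M4=1, M5=0, M6=0, M7=1, M8=0 [inverted output], M9=1, M10=1.
So the outputs are Y1=0, Y2=1. (Without the fault they would be Y1=1, Y2=1.)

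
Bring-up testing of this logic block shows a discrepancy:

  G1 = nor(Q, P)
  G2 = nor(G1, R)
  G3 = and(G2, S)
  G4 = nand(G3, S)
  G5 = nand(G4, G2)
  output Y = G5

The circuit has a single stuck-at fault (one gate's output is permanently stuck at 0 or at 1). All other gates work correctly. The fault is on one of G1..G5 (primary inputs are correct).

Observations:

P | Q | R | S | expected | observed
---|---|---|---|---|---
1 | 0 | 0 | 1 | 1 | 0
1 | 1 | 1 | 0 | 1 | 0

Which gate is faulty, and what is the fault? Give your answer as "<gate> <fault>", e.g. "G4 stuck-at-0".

Fault-free values for test 1 (P=1, Q=0, R=0, S=1): G1=0, G2=1, G3=1, G4=0, G5=1, giving Y=1. Observed 0.
Test 1: faults giving observed 0 are {G3 stuck-at-0, G4 stuck-at-1, G5 stuck-at-0}.
Test 2 (P=1, Q=1, R=1, S=0): fault-free G1=0, G2=0, G3=0, G4=1, G5=1 → 1; observed 0. Eliminates G3 stuck-at-0, G4 stuck-at-1.
Only G5 stuck-at-0 is consistent with every test.

G5 stuck-at-0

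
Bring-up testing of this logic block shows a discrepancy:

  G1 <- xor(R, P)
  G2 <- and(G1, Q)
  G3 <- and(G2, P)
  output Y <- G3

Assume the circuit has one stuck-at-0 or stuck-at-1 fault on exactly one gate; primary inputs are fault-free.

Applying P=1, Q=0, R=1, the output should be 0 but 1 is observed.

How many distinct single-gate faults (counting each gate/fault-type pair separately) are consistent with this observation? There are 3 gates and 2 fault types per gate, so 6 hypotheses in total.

Fault-free: G1=0, G2=0, G3=0 → 0. Observed 1.
  G1 stuck-at-0: output 0 ✗
  G1 stuck-at-1: output 0 ✗
  G2 stuck-at-0: output 0 ✗
  G2 stuck-at-1: output 1 ✓
  G3 stuck-at-0: output 0 ✗
  G3 stuck-at-1: output 1 ✓
Consistent faults: {G2 stuck-at-1, G3 stuck-at-1} — 2 in all.

2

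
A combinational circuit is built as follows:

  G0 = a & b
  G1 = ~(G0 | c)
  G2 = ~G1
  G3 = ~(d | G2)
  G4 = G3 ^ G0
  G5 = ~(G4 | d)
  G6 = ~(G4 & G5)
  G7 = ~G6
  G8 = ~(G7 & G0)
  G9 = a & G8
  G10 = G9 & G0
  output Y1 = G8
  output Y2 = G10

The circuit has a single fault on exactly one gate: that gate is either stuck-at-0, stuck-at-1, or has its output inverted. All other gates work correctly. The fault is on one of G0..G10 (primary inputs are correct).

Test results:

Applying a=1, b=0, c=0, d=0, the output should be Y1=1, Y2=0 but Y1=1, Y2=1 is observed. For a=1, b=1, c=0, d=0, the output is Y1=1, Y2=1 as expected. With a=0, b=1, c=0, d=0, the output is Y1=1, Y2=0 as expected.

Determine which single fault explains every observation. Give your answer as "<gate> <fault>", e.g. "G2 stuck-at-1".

Fault-free values for test 1 (a=1, b=0, c=0, d=0): G0=0, G1=1, G2=0, G3=1, G4=1, G5=0, G6=1, G7=0, G8=1, G9=1, G10=0, giving Y1=1, Y2=0. Observed Y1=1, Y2=1.
Test 1: faults giving observed Y1=1, Y2=1 are {G0 stuck-at-1, G0 inverted output, G10 stuck-at-1, G10 inverted output}.
Test 2 (a=1, b=1, c=0, d=0): fault-free G0=1, G1=0, G2=1, G3=0, G4=1, G5=0, G6=1, G7=0, G8=1, G9=1, G10=1 → Y1=1, Y2=1; observed Y1=1, Y2=1. Eliminates G0 inverted output, G10 inverted output.
Test 3 (a=0, b=1, c=0, d=0): fault-free G0=0, G1=1, G2=0, G3=1, G4=1, G5=0, G6=1, G7=0, G8=1, G9=0, G10=0 → Y1=1, Y2=0; observed Y1=1, Y2=0. Eliminates G10 stuck-at-1.
Only G0 stuck-at-1 is consistent with every test.

G0 stuck-at-1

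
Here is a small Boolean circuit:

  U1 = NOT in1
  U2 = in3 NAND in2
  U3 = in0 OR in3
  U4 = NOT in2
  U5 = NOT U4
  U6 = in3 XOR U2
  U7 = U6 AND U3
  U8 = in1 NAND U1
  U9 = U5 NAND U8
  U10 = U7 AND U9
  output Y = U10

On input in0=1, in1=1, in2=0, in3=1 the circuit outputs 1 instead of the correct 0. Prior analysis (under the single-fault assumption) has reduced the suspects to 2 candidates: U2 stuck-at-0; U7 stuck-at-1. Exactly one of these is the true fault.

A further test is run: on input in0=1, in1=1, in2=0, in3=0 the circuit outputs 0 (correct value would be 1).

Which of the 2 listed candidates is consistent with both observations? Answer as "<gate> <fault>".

U2 stuck-at-0

Evaluate each candidate on input in0=1, in1=1, in2=0, in3=0:
  U2 stuck-at-0: U1=0, U2=0 [stuck-at-0], U3=1, U4=1, U5=0, U6=0, U7=0, U8=1, U9=1, U10=0 → 0 — matches
  U7 stuck-at-1: U1=0, U2=1, U3=1, U4=1, U5=0, U6=1, U7=1 [stuck-at-1], U8=1, U9=1, U10=1 → 1 — eliminated
Only U2 stuck-at-0 reproduces the observed 0.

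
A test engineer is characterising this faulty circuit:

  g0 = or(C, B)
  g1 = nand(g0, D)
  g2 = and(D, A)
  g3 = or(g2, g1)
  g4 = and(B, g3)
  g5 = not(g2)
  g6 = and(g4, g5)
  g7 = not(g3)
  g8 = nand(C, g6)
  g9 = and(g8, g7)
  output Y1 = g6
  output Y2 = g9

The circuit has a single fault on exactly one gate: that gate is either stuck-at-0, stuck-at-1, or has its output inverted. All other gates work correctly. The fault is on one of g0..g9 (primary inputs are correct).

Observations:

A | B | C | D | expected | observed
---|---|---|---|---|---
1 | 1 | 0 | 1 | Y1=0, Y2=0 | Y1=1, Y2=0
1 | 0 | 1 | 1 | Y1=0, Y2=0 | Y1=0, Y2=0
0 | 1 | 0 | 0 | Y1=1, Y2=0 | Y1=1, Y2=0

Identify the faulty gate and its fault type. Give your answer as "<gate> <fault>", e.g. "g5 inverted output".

Fault-free values for test 1 (A=1, B=1, C=0, D=1): g0=1, g1=0, g2=1, g3=1, g4=1, g5=0, g6=0, g7=0, g8=1, g9=0, giving Y1=0, Y2=0. Observed Y1=1, Y2=0.
Test 1: faults giving observed Y1=1, Y2=0 are {g5 stuck-at-1, g5 inverted output, g6 stuck-at-1, g6 inverted output}.
Test 2 (A=1, B=0, C=1, D=1): fault-free g0=1, g1=0, g2=1, g3=1, g4=0, g5=0, g6=0, g7=0, g8=1, g9=0 → Y1=0, Y2=0; observed Y1=0, Y2=0. Eliminates g6 stuck-at-1, g6 inverted output.
Test 3 (A=0, B=1, C=0, D=0): fault-free g0=1, g1=1, g2=0, g3=1, g4=1, g5=1, g6=1, g7=0, g8=1, g9=0 → Y1=1, Y2=0; observed Y1=1, Y2=0. Eliminates g5 inverted output.
Only g5 stuck-at-1 is consistent with every test.

g5 stuck-at-1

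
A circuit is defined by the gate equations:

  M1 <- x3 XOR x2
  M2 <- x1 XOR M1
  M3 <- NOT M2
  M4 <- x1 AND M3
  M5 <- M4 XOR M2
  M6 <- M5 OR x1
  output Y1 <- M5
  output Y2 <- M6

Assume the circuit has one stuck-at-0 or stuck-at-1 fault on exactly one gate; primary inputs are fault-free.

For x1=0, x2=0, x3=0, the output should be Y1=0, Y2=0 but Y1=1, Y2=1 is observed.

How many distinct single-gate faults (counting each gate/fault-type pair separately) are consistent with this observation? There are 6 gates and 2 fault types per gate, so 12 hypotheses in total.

4

Fault-free: M1=0, M2=0, M3=1, M4=0, M5=0, M6=0 → Y1=0, Y2=0. Observed Y1=1, Y2=1.
  M1 stuck-at-0: output Y1=0, Y2=0 ✗
  M1 stuck-at-1: output Y1=1, Y2=1 ✓
  M2 stuck-at-0: output Y1=0, Y2=0 ✗
  M2 stuck-at-1: output Y1=1, Y2=1 ✓
  M3 stuck-at-0: output Y1=0, Y2=0 ✗
  M3 stuck-at-1: output Y1=0, Y2=0 ✗
  M4 stuck-at-0: output Y1=0, Y2=0 ✗
  M4 stuck-at-1: output Y1=1, Y2=1 ✓
  M5 stuck-at-0: output Y1=0, Y2=0 ✗
  M5 stuck-at-1: output Y1=1, Y2=1 ✓
  M6 stuck-at-0: output Y1=0, Y2=0 ✗
  M6 stuck-at-1: output Y1=0, Y2=1 ✗
Consistent faults: {M1 stuck-at-1, M2 stuck-at-1, M4 stuck-at-1, M5 stuck-at-1} — 4 in all.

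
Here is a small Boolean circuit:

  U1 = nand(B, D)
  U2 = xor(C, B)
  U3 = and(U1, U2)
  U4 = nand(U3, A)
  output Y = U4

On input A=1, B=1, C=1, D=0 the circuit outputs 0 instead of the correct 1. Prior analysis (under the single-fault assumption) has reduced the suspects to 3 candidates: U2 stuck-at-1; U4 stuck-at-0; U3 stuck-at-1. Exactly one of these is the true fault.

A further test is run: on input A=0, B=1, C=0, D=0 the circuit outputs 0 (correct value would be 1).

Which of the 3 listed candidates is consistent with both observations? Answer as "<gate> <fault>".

Evaluate each candidate on input A=0, B=1, C=0, D=0:
  U2 stuck-at-1: U1=1, U2=1 [stuck-at-1], U3=1, U4=1 → 1 — eliminated
  U4 stuck-at-0: U1=1, U2=1, U3=1, U4=0 [stuck-at-0] → 0 — matches
  U3 stuck-at-1: U1=1, U2=1, U3=1 [stuck-at-1], U4=1 → 1 — eliminated
Only U4 stuck-at-0 reproduces the observed 0.

U4 stuck-at-0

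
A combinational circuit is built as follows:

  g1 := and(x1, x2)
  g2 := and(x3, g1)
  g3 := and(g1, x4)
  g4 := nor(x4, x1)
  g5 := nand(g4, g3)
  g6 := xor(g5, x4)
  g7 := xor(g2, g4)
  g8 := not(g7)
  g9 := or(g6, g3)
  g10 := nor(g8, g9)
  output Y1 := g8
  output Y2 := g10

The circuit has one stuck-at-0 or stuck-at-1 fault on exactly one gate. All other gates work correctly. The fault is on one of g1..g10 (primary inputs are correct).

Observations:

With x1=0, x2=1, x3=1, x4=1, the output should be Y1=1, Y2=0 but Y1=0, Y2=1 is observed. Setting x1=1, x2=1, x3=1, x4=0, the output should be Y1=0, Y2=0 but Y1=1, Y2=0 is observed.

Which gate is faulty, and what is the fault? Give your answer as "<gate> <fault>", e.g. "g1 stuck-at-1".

Fault-free values for test 1 (x1=0, x2=1, x3=1, x4=1): g1=0, g2=0, g3=0, g4=0, g5=1, g6=0, g7=0, g8=1, g9=0, g10=0, giving Y1=1, Y2=0. Observed Y1=0, Y2=1.
Test 1: faults giving observed Y1=0, Y2=1 are {g2 stuck-at-1, g4 stuck-at-1, g7 stuck-at-1, g8 stuck-at-0}.
Test 2 (x1=1, x2=1, x3=1, x4=0): fault-free g1=1, g2=1, g3=0, g4=0, g5=1, g6=1, g7=1, g8=0, g9=1, g10=0 → Y1=0, Y2=0; observed Y1=1, Y2=0. Eliminates g2 stuck-at-1, g7 stuck-at-1, g8 stuck-at-0.
Only g4 stuck-at-1 is consistent with every test.

g4 stuck-at-1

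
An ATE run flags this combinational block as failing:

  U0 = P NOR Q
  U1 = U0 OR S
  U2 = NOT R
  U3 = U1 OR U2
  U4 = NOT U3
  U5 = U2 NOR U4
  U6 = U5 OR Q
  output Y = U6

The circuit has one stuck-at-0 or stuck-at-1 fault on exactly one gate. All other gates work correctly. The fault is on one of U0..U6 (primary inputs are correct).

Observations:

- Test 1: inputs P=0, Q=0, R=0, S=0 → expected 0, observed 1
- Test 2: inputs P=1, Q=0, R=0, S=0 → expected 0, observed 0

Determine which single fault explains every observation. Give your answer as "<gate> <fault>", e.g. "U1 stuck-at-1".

U2 stuck-at-0

Fault-free values for test 1 (P=0, Q=0, R=0, S=0): U0=1, U1=1, U2=1, U3=1, U4=0, U5=0, U6=0, giving Y=0. Observed 1.
Test 1: faults giving observed 1 are {U2 stuck-at-0, U5 stuck-at-1, U6 stuck-at-1}.
Test 2 (P=1, Q=0, R=0, S=0): fault-free U0=0, U1=0, U2=1, U3=1, U4=0, U5=0, U6=0 → 0; observed 0. Eliminates U5 stuck-at-1, U6 stuck-at-1.
Only U2 stuck-at-0 is consistent with every test.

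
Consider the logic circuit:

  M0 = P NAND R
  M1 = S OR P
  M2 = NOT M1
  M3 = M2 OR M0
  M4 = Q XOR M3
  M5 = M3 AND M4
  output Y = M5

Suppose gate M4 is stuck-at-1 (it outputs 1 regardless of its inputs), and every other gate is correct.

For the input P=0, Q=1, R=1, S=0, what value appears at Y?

Propagate with M4 forced: M0=1, M1=0, M2=1, M3=1, M4=1 [stuck-at-1], M5=1.
So Y = 1. (Without the fault it would be 0.)

1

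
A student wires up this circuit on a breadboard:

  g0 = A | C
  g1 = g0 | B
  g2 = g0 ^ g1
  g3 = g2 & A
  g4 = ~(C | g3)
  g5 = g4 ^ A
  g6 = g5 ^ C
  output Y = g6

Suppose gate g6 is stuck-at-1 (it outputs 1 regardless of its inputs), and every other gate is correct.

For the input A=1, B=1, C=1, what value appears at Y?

Propagate with g6 forced: g0=1, g1=1, g2=0, g3=0, g4=0, g5=1, g6=1 [stuck-at-1].
So Y = 1. (Without the fault it would be 0.)

1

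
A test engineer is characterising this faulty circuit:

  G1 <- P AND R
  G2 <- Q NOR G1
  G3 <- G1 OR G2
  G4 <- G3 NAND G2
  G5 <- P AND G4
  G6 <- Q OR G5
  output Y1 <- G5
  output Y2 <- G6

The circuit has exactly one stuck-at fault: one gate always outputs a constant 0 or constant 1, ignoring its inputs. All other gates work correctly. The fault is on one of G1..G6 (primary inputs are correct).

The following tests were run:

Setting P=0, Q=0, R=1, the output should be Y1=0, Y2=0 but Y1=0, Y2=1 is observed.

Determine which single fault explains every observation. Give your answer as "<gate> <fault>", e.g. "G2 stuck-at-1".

G6 stuck-at-1

Fault-free values for test 1 (P=0, Q=0, R=1): G1=0, G2=1, G3=1, G4=0, G5=0, G6=0, giving Y1=0, Y2=0. Observed Y1=0, Y2=1.
Test 1: faults giving observed Y1=0, Y2=1 are {G6 stuck-at-1}.
Only G6 stuck-at-1 is consistent with every test.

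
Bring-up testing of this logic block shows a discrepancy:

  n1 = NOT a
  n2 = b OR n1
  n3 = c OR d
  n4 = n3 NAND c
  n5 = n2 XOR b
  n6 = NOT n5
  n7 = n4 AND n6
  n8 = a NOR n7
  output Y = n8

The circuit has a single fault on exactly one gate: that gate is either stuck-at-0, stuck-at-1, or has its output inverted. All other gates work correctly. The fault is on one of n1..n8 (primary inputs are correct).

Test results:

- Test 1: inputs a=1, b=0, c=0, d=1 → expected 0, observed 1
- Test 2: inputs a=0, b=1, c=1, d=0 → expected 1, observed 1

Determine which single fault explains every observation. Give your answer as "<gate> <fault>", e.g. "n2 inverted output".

n8 stuck-at-1

Fault-free values for test 1 (a=1, b=0, c=0, d=1): n1=0, n2=0, n3=1, n4=1, n5=0, n6=1, n7=1, n8=0, giving Y=0. Observed 1.
Test 1: faults giving observed 1 are {n8 stuck-at-1, n8 inverted output}.
Test 2 (a=0, b=1, c=1, d=0): fault-free n1=1, n2=1, n3=1, n4=0, n5=0, n6=1, n7=0, n8=1 → 1; observed 1. Eliminates n8 inverted output.
Only n8 stuck-at-1 is consistent with every test.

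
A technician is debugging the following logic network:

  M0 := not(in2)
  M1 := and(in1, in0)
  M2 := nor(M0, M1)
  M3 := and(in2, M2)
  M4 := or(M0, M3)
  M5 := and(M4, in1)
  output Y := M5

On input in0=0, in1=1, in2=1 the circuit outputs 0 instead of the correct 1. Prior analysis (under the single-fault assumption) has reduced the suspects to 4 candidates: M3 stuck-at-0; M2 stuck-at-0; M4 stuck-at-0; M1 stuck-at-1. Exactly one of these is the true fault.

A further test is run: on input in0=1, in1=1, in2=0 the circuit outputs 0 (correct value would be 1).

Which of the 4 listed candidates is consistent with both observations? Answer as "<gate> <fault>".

M4 stuck-at-0

Evaluate each candidate on input in0=1, in1=1, in2=0:
  M3 stuck-at-0: M0=1, M1=1, M2=0, M3=0 [stuck-at-0], M4=1, M5=1 → 1 — eliminated
  M2 stuck-at-0: M0=1, M1=1, M2=0 [stuck-at-0], M3=0, M4=1, M5=1 → 1 — eliminated
  M4 stuck-at-0: M0=1, M1=1, M2=0, M3=0, M4=0 [stuck-at-0], M5=0 → 0 — matches
  M1 stuck-at-1: M0=1, M1=1 [stuck-at-1], M2=0, M3=0, M4=1, M5=1 → 1 — eliminated
Only M4 stuck-at-0 reproduces the observed 0.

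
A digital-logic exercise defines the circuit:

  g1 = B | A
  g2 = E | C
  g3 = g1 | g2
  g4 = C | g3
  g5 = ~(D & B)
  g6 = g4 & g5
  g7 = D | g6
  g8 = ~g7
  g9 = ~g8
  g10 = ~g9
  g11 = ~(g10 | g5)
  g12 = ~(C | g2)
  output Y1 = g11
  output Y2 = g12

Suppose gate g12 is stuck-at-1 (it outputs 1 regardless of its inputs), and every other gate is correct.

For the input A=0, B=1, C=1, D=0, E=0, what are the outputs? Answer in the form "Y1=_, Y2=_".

Propagate with g12 forced: g1=1, g2=1, g3=1, g4=1, g5=1, g6=1, g7=1, g8=0, g9=1, g10=0, g11=0, g12=1 [stuck-at-1].
So the outputs are Y1=0, Y2=1. (Without the fault they would be Y1=0, Y2=0.)

Y1=0, Y2=1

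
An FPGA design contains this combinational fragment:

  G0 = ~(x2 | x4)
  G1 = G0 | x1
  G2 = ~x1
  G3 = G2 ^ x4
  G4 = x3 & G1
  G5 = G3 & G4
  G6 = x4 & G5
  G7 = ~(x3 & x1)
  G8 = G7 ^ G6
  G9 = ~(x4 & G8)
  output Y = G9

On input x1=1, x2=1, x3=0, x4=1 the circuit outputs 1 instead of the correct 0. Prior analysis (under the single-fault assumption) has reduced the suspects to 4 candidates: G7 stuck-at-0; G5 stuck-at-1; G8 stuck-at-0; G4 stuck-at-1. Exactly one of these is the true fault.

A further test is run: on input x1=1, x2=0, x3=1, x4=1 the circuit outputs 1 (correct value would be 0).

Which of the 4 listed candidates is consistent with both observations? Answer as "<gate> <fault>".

G8 stuck-at-0

Evaluate each candidate on input x1=1, x2=0, x3=1, x4=1:
  G7 stuck-at-0: G0=0, G1=1, G2=0, G3=1, G4=1, G5=1, G6=1, G7=0 [stuck-at-0], G8=1, G9=0 → 0 — eliminated
  G5 stuck-at-1: G0=0, G1=1, G2=0, G3=1, G4=1, G5=1 [stuck-at-1], G6=1, G7=0, G8=1, G9=0 → 0 — eliminated
  G8 stuck-at-0: G0=0, G1=1, G2=0, G3=1, G4=1, G5=1, G6=1, G7=0, G8=0 [stuck-at-0], G9=1 → 1 — matches
  G4 stuck-at-1: G0=0, G1=1, G2=0, G3=1, G4=1 [stuck-at-1], G5=1, G6=1, G7=0, G8=1, G9=0 → 0 — eliminated
Only G8 stuck-at-0 reproduces the observed 1.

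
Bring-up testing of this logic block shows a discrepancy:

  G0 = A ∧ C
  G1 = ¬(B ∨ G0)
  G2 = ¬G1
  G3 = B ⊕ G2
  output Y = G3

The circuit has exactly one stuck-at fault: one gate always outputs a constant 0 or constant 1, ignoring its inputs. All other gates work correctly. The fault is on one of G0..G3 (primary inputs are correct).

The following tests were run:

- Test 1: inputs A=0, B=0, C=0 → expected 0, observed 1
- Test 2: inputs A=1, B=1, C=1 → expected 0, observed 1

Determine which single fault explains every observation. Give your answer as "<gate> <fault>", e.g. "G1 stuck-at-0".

G3 stuck-at-1

Fault-free values for test 1 (A=0, B=0, C=0): G0=0, G1=1, G2=0, G3=0, giving Y=0. Observed 1.
Test 1: faults giving observed 1 are {G0 stuck-at-1, G1 stuck-at-0, G2 stuck-at-1, G3 stuck-at-1}.
Test 2 (A=1, B=1, C=1): fault-free G0=1, G1=0, G2=1, G3=0 → 0; observed 1. Eliminates G0 stuck-at-1, G1 stuck-at-0, G2 stuck-at-1.
Only G3 stuck-at-1 is consistent with every test.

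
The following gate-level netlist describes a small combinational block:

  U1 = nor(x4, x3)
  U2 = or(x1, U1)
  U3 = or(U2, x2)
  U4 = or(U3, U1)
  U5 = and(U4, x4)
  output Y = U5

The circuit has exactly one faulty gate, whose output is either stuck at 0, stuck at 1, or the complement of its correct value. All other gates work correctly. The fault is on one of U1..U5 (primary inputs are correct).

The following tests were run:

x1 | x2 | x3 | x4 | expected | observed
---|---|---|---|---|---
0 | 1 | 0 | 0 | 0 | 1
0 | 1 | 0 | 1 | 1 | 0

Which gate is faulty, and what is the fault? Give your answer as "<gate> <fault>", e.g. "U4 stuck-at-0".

U5 inverted output

Fault-free values for test 1 (x1=0, x2=1, x3=0, x4=0): U1=1, U2=1, U3=1, U4=1, U5=0, giving Y=0. Observed 1.
Test 1: faults giving observed 1 are {U5 stuck-at-1, U5 inverted output}.
Test 2 (x1=0, x2=1, x3=0, x4=1): fault-free U1=0, U2=0, U3=1, U4=1, U5=1 → 1; observed 0. Eliminates U5 stuck-at-1.
Only U5 inverted output is consistent with every test.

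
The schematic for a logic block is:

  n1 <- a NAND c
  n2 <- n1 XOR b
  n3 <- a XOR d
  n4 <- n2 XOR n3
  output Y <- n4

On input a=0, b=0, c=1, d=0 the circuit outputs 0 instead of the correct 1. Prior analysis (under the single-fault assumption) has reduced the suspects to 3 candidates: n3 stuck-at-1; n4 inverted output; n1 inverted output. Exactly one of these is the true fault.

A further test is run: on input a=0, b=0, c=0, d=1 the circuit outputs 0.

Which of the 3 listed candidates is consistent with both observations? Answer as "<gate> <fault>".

Evaluate each candidate on input a=0, b=0, c=0, d=1:
  n3 stuck-at-1: n1=1, n2=1, n3=1 [stuck-at-1], n4=0 → 0 — matches
  n4 inverted output: n1=1, n2=1, n3=1, n4=1 [inverted output] → 1 — eliminated
  n1 inverted output: n1=0 [inverted output], n2=0, n3=1, n4=1 → 1 — eliminated
Only n3 stuck-at-1 reproduces the observed 0.

n3 stuck-at-1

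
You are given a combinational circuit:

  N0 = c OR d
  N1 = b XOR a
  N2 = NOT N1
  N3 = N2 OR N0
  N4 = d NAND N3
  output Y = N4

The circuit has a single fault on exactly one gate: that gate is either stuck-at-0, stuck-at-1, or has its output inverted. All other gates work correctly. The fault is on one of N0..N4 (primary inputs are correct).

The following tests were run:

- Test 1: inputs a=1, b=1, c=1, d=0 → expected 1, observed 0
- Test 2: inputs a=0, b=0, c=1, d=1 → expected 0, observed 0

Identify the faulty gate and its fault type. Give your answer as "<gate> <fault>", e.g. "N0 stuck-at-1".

Fault-free values for test 1 (a=1, b=1, c=1, d=0): N0=1, N1=0, N2=1, N3=1, N4=1, giving Y=1. Observed 0.
Test 1: faults giving observed 0 are {N4 stuck-at-0, N4 inverted output}.
Test 2 (a=0, b=0, c=1, d=1): fault-free N0=1, N1=0, N2=1, N3=1, N4=0 → 0; observed 0. Eliminates N4 inverted output.
Only N4 stuck-at-0 is consistent with every test.

N4 stuck-at-0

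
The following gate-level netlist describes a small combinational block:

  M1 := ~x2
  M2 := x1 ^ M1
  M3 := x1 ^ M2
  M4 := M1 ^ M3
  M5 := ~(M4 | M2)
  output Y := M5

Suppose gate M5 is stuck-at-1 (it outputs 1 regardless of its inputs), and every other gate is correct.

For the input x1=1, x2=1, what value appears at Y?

Propagate with M5 forced: M1=0, M2=1, M3=0, M4=0, M5=1 [stuck-at-1].
So Y = 1. (Without the fault it would be 0.)

1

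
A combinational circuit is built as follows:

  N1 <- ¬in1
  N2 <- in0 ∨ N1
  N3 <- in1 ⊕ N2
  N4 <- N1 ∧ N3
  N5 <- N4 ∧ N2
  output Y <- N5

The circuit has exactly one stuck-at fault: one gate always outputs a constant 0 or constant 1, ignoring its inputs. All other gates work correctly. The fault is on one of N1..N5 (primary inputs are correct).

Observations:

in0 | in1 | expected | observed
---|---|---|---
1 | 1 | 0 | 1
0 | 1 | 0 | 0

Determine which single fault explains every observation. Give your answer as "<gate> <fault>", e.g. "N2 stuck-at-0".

N4 stuck-at-1

Fault-free values for test 1 (in0=1, in1=1): N1=0, N2=1, N3=0, N4=0, N5=0, giving Y=0. Observed 1.
Test 1: faults giving observed 1 are {N4 stuck-at-1, N5 stuck-at-1}.
Test 2 (in0=0, in1=1): fault-free N1=0, N2=0, N3=1, N4=0, N5=0 → 0; observed 0. Eliminates N5 stuck-at-1.
Only N4 stuck-at-1 is consistent with every test.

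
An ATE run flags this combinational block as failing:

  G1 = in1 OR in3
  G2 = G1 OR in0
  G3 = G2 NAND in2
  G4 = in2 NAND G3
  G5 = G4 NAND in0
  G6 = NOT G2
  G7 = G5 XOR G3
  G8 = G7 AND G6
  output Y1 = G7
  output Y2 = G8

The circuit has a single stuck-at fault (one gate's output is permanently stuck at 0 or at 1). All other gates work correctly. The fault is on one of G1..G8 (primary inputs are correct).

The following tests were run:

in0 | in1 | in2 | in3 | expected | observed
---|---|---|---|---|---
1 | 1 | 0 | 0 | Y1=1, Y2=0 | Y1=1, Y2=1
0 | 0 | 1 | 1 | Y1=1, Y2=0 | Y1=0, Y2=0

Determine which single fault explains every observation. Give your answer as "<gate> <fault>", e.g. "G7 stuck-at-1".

Fault-free values for test 1 (in0=1, in1=1, in2=0, in3=0): G1=1, G2=1, G3=1, G4=1, G5=0, G6=0, G7=1, G8=0, giving Y1=1, Y2=0. Observed Y1=1, Y2=1.
Test 1: faults giving observed Y1=1, Y2=1 are {G2 stuck-at-0, G6 stuck-at-1, G8 stuck-at-1}.
Test 2 (in0=0, in1=0, in2=1, in3=1): fault-free G1=1, G2=1, G3=0, G4=1, G5=1, G6=0, G7=1, G8=0 → Y1=1, Y2=0; observed Y1=0, Y2=0. Eliminates G6 stuck-at-1, G8 stuck-at-1.
Only G2 stuck-at-0 is consistent with every test.

G2 stuck-at-0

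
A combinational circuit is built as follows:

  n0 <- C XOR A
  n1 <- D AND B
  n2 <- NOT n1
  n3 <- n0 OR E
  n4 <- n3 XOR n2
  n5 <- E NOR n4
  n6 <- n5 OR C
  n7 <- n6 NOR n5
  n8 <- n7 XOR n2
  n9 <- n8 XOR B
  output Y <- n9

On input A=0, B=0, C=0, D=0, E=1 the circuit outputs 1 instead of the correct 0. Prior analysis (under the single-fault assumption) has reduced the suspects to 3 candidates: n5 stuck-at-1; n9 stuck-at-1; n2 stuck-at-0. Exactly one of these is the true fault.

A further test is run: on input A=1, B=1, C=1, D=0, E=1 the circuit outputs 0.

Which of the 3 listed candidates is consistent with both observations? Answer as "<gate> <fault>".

Evaluate each candidate on input A=1, B=1, C=1, D=0, E=1:
  n5 stuck-at-1: n0=0, n1=0, n2=1, n3=1, n4=0, n5=1 [stuck-at-1], n6=1, n7=0, n8=1, n9=0 → 0 — matches
  n9 stuck-at-1: n0=0, n1=0, n2=1, n3=1, n4=0, n5=0, n6=1, n7=0, n8=1, n9=1 [stuck-at-1] → 1 — eliminated
  n2 stuck-at-0: n0=0, n1=0, n2=0 [stuck-at-0], n3=1, n4=1, n5=0, n6=1, n7=0, n8=0, n9=1 → 1 — eliminated
Only n5 stuck-at-1 reproduces the observed 0.

n5 stuck-at-1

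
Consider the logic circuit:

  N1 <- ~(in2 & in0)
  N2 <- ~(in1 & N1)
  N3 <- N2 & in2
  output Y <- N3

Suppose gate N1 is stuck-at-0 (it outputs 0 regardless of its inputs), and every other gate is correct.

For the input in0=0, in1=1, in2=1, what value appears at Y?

Propagate with N1 forced: N1=0 [stuck-at-0], N2=1, N3=1.
So Y = 1. (Without the fault it would be 0.)

1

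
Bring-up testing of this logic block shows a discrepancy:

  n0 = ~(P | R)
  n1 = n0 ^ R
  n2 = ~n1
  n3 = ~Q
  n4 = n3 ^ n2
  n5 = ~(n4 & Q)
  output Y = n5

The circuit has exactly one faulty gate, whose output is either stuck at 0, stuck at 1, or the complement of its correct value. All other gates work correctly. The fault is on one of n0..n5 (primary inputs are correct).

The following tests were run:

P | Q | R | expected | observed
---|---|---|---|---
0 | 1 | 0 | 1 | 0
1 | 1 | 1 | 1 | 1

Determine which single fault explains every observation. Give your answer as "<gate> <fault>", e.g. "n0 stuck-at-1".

Fault-free values for test 1 (P=0, Q=1, R=0): n0=1, n1=1, n2=0, n3=0, n4=0, n5=1, giving Y=1. Observed 0.
Test 1: faults giving observed 0 are {n0 stuck-at-0, n0 inverted output, n1 stuck-at-0, n1 inverted output, n2 stuck-at-1, n2 inverted output, n3 stuck-at-1, n3 inverted output, n4 stuck-at-1, n4 inverted output, n5 stuck-at-0, n5 inverted output}.
Test 2 (P=1, Q=1, R=1): fault-free n0=0, n1=1, n2=0, n3=0, n4=0, n5=1 → 1; observed 1. Eliminates n0 inverted output, n1 stuck-at-0, n1 inverted output, n2 stuck-at-1, n2 inverted output, n3 stuck-at-1, n3 inverted output, n4 stuck-at-1, n4 inverted output, n5 stuck-at-0, n5 inverted output.
Only n0 stuck-at-0 is consistent with every test.

n0 stuck-at-0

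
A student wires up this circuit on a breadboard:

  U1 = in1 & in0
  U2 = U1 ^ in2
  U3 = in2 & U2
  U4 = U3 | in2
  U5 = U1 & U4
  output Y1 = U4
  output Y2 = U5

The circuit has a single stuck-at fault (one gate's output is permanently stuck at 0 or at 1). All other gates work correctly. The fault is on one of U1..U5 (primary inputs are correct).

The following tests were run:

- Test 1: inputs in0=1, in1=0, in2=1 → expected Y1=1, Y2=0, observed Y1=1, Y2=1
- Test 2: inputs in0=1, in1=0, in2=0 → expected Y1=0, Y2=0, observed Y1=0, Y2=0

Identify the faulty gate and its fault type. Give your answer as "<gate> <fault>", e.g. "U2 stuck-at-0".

U1 stuck-at-1

Fault-free values for test 1 (in0=1, in1=0, in2=1): U1=0, U2=1, U3=1, U4=1, U5=0, giving Y1=1, Y2=0. Observed Y1=1, Y2=1.
Test 1: faults giving observed Y1=1, Y2=1 are {U1 stuck-at-1, U5 stuck-at-1}.
Test 2 (in0=1, in1=0, in2=0): fault-free U1=0, U2=0, U3=0, U4=0, U5=0 → Y1=0, Y2=0; observed Y1=0, Y2=0. Eliminates U5 stuck-at-1.
Only U1 stuck-at-1 is consistent with every test.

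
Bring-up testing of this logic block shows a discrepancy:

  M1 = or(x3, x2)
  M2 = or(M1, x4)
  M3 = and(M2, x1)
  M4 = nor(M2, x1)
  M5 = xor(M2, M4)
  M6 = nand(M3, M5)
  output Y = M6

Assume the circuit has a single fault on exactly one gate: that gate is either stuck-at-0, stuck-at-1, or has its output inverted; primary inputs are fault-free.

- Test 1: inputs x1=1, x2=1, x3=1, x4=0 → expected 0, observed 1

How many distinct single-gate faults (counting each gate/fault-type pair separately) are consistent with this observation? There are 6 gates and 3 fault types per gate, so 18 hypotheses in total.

Fault-free: M1=1, M2=1, M3=1, M4=0, M5=1, M6=0 → 0. Observed 1.
  M1: stuck-at-0, inverted output ✓; others ✗
  M2: stuck-at-0, inverted output ✓; others ✗
  M3: stuck-at-0, inverted output ✓; others ✗
  M4: stuck-at-1, inverted output ✓; others ✗
  M5: stuck-at-0, inverted output ✓; others ✗
  M6: stuck-at-1, inverted output ✓; others ✗
Consistent faults: {M1 stuck-at-0, M1 inverted output, M2 stuck-at-0, M2 inverted output, M3 stuck-at-0, M3 inverted output, M4 stuck-at-1, M4 inverted output, M5 stuck-at-0, M5 inverted output, M6 stuck-at-1, M6 inverted output} — 12 in all.

12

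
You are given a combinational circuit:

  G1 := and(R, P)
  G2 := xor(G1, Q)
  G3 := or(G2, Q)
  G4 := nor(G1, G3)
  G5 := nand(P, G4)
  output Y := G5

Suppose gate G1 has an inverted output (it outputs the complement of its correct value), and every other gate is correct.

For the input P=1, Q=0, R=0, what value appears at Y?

Propagate with G1 forced: G1=1 [inverted output], G2=1, G3=1, G4=0, G5=1.
So Y = 1. (Without the fault it would be 0.)

1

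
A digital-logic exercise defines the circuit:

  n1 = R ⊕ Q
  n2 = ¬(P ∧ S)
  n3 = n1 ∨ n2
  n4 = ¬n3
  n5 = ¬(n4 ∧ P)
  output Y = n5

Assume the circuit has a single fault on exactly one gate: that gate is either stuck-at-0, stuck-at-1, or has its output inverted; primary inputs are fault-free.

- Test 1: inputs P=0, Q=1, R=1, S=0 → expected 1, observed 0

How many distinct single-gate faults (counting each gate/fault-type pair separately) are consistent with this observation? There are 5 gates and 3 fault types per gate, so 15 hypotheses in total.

Fault-free: n1=0, n2=1, n3=1, n4=0, n5=1 → 1. Observed 0.
  n1: none of the 3 fault types match ✗
  n2: none of the 3 fault types match ✗
  n3: none of the 3 fault types match ✗
  n4: none of the 3 fault types match ✗
  n5: stuck-at-0, inverted output ✓; others ✗
Consistent faults: {n5 stuck-at-0, n5 inverted output} — 2 in all.

2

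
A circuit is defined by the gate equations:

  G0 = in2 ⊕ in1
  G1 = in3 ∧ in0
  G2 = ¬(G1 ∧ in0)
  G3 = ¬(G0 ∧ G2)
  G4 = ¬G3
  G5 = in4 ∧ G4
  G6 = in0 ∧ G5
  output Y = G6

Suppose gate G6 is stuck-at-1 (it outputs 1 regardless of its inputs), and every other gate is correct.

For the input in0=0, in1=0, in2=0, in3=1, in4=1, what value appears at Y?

Propagate with G6 forced: G0=0, G1=0, G2=1, G3=1, G4=0, G5=0, G6=1 [stuck-at-1].
So Y = 1. (Without the fault it would be 0.)

1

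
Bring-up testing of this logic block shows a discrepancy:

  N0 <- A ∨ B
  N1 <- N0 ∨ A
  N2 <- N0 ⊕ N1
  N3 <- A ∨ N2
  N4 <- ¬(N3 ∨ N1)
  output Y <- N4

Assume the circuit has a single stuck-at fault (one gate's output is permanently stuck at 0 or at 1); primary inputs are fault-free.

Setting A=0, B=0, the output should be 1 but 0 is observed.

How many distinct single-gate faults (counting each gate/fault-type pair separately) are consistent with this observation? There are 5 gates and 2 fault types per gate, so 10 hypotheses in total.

Fault-free: N0=0, N1=0, N2=0, N3=0, N4=1 → 1. Observed 0.
  N0 stuck-at-0: output 1 ✗
  N0 stuck-at-1: output 0 ✓
  N1 stuck-at-0: output 1 ✗
  N1 stuck-at-1: output 0 ✓
  N2 stuck-at-0: output 1 ✗
  N2 stuck-at-1: output 0 ✓
  N3 stuck-at-0: output 1 ✗
  N3 stuck-at-1: output 0 ✓
  N4 stuck-at-0: output 0 ✓
  N4 stuck-at-1: output 1 ✗
Consistent faults: {N0 stuck-at-1, N1 stuck-at-1, N2 stuck-at-1, N3 stuck-at-1, N4 stuck-at-0} — 5 in all.

5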